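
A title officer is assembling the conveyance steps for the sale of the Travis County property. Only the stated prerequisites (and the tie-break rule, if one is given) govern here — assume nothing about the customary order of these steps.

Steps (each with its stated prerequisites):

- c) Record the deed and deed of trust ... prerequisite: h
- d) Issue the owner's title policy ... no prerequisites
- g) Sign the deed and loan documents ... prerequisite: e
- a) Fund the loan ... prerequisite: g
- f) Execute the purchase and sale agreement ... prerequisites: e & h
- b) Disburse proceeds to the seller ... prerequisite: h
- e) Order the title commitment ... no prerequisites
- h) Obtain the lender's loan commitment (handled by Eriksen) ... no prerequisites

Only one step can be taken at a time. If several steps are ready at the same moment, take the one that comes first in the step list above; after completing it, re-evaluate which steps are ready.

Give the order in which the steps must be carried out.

d → e → g → a → h → c → f → b

d, e and h have no prerequisites; d is listed earlier, so d is first.
e and h are both available; e is listed earlier → e.
g now also ready, so the ready set is {g, h}; g is listed earlier → g.
a now also ready, so the ready set is {a, h}; a is listed earlier → a.
h is the only step now ready → h.
c, f and b are all available; c is listed earlier → c.
Now f and b have their prerequisites met. f is listed earlier, so f next.
Next only b has its prerequisites met → b.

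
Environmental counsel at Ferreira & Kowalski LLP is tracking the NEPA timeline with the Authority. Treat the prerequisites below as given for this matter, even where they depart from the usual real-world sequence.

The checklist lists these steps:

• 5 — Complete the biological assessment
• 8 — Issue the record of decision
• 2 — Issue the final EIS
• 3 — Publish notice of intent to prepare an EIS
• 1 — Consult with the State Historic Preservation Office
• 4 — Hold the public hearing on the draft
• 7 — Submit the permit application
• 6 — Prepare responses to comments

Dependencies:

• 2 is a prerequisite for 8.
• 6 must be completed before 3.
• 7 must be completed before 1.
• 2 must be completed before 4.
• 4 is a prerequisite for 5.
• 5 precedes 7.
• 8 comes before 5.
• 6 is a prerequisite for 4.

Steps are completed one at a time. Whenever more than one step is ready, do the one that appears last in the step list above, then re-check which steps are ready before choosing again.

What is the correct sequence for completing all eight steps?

6 and 2 have no prerequisites; 6 is listed later, so 6 is first.
3 now also ready, so the ready set is {3, 2}; 3 is listed later → 3.
2 is the only step now ready → 2.
Now 4 and 8 have their prerequisites met. 4 is listed later, so 4 next.
8 is the only step now ready → 8.
That leaves 5 as the only ready step → 5.
Next only 7 has its prerequisites met → 7.
1 needed 7, now all done → 1.

6 → 3 → 2 → 4 → 8 → 5 → 7 → 1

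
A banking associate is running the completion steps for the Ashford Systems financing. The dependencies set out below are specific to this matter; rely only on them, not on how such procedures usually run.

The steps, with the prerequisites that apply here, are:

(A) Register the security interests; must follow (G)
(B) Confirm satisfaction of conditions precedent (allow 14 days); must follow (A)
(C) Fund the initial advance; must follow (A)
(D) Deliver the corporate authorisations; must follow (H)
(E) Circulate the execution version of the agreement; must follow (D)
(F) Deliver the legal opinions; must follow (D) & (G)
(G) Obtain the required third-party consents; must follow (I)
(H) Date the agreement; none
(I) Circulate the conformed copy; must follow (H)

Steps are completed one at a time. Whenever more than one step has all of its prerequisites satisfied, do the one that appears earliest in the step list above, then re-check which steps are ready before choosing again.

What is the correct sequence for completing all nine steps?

(H) (D) (E) (I) (G) (A) (B) (C) (F)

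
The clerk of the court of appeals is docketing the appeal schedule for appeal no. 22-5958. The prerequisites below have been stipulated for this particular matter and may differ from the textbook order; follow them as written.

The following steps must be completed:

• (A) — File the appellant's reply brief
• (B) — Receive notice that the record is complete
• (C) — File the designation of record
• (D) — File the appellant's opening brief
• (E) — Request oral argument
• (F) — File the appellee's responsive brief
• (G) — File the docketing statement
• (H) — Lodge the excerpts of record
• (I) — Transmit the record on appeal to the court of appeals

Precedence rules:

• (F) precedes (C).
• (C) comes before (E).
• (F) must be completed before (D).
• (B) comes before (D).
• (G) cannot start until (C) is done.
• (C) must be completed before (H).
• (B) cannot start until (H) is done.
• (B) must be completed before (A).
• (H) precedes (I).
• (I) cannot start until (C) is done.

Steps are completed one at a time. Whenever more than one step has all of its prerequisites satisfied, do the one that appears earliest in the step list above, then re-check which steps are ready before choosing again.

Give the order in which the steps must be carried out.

(F), (C), (E), (G), (H), (B), (A), (D), (I)

Only (F) has no prerequisites, so it is first.
(C) is the only step now ready → (C).
(E), (G) and (H) are all available; (E) is listed earlier → (E).
Ready: (G) and (H). (G) is listed earlier → (G).
(H) is the only step now ready → (H).
Now (B) and (I) have their prerequisites met. (B) is listed earlier, so (B) next.
(A), (D) and (I) are all available; (A) is listed earlier → (A).
Ready: (D) and (I). (D) is listed earlier → (D).
Next only (I) has its prerequisites met → (I).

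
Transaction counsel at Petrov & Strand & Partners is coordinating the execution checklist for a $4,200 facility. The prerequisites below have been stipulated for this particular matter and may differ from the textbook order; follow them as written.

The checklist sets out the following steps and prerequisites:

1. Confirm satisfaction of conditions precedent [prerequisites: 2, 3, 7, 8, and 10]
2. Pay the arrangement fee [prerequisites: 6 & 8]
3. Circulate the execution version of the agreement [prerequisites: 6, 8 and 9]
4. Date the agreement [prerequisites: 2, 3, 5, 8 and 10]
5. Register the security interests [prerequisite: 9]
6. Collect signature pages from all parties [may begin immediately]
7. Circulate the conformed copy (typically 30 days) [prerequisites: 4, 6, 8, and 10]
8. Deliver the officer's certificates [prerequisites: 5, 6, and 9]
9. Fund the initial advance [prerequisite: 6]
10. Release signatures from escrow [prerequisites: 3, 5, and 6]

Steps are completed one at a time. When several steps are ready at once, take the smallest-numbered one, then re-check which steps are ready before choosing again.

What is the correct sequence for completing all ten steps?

6 is the only step with nothing outstanding, so it goes first.
Next only 9 has its prerequisites met → 9.
5 is the only step now ready → 5.
8 needed 5, 6 and 9, now all done → 8.
2 and 3 are both available; 2 has the earlier label → 2.
That leaves 3 as the only ready step → 3.
That leaves 10 as the only ready step → 10.
Next only 4 has its prerequisites met → 4.
7 is the only step now ready → 7.
1 needed 2, 3, 7, 8 and 10, now all done → 1.

6, 9, 5, 8, 2, 3, 10, 4, 7, 1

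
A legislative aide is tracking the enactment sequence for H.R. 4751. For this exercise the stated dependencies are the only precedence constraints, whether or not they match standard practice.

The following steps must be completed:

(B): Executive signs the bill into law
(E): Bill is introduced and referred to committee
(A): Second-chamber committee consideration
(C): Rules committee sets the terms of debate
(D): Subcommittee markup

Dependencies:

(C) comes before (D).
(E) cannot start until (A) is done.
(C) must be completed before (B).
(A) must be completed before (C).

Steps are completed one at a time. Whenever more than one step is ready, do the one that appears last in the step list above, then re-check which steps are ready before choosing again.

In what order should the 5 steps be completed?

(A) has no prerequisites → (A) first.
Ready: (C) and (E). (C) is listed later → (C).
(D) and (B) now also ready, so the ready set is {(D), (E), (B)}; (D) is listed later → (D).
Now (E) and (B) have their prerequisites met. (E) is listed later, so (E) next.
That leaves (B) as the only ready step → (B).

(A) → (C) → (D) → (E) → (B)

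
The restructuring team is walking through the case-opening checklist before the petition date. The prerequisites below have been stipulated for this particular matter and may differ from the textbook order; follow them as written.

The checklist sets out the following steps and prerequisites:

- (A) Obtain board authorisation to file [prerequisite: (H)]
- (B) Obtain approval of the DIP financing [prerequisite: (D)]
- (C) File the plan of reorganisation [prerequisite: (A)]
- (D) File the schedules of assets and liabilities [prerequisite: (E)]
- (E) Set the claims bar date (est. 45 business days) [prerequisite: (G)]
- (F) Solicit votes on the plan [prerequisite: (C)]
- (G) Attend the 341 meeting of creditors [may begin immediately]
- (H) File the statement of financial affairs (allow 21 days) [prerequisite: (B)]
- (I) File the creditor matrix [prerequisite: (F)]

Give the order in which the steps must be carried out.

(G) (E) (D) (B) (H) (A) (C) (F) (I)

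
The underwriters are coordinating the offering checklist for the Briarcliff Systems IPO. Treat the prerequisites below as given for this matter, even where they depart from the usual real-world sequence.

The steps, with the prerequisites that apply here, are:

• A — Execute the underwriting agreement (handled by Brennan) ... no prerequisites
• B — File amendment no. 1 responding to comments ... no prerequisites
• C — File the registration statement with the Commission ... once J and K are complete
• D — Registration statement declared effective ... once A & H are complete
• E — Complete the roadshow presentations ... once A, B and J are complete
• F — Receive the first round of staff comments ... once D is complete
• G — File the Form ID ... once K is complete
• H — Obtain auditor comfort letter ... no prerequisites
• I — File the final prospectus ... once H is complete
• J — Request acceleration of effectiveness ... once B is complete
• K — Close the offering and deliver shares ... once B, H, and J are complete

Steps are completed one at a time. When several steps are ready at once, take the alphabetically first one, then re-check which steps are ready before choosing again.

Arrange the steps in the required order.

Nothing is required for A, B and H. A has the earlier label → A first.
Now B and H have their prerequisites met. B has the earlier label, so B next.
Now H and J have their prerequisites met. H has the earlier label, so H next.
D and I now also ready, so the ready set is {D, I, J}; D has the earlier label → D.
F now also ready, so the ready set is {F, I, J}; F has the earlier label → F.
I and J are both available; I has the earlier label → I.
J needed B, now all done → J.
Now E and K have their prerequisites met. E has the earlier label, so E next.
K is the only step now ready → K.
Now C and G have their prerequisites met. C has the earlier label, so C next.
G is the only step now ready → G.

A, B, H, D, F, I, J, E, K, C, G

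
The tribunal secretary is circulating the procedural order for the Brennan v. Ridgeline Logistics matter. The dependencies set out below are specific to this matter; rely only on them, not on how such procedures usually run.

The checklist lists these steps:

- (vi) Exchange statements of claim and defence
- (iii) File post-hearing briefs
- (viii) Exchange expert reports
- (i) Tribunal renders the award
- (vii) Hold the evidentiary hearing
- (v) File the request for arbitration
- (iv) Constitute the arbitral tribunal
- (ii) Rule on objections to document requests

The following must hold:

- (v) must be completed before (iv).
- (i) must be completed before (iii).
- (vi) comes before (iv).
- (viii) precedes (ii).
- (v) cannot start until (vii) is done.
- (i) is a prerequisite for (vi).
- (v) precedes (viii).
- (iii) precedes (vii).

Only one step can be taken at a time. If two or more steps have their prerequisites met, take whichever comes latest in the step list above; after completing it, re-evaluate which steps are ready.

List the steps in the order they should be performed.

(i) (iii) (vii) (v) (viii) (ii) (vi) (iv)

(i) has no prerequisites → (i) first.
(iii) and (vi) are both available; (iii) is listed later → (iii).
(vii) and (vi) are both available; (vii) is listed later → (vii).
Now (v) and (vi) have their prerequisites met. (v) is listed later, so (v) next.
(viii) and (vi) are both available; (viii) is listed later → (viii).
Ready: (ii) and (vi). (ii) is listed later → (ii).
Next only (vi) has its prerequisites met → (vi).
(iv) needed (v) and (vi), now all done → (iv).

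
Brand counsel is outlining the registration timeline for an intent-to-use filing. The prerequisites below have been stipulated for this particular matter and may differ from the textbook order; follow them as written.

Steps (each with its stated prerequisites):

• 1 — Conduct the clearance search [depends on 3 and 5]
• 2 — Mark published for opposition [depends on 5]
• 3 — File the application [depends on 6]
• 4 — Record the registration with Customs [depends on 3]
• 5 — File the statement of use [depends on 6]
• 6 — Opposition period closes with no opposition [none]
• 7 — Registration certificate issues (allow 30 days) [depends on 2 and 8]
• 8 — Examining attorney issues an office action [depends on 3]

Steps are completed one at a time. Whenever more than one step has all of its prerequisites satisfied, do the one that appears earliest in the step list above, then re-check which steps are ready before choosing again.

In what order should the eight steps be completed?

6 is the only step with nothing outstanding, so it goes first.
3 and 5 are both available; 3 is listed earlier → 3.
4, 5 and 8 are all available; 4 is listed earlier → 4.
Ready: 5 and 8. 5 is listed earlier → 5.
Now 1, 2 and 8 have their prerequisites met. 1 is listed earlier, so 1 next.
Now 2 and 8 have their prerequisites met. 2 is listed earlier, so 2 next.
8 needed 3, now all done → 8.
7 needed 2 and 8, now all done → 7.

6, 3, 4, 5, 1, 2, 8, 7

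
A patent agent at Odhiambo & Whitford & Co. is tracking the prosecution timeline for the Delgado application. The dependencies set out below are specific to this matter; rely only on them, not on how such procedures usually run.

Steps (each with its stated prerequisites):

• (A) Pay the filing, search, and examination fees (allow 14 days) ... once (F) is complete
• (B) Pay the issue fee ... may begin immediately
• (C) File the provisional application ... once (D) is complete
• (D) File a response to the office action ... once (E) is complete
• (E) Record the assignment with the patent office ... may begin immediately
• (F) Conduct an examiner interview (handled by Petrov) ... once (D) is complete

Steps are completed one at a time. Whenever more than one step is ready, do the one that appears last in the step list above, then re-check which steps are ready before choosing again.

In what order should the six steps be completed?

(E) (D) (F) (C) (B) (A)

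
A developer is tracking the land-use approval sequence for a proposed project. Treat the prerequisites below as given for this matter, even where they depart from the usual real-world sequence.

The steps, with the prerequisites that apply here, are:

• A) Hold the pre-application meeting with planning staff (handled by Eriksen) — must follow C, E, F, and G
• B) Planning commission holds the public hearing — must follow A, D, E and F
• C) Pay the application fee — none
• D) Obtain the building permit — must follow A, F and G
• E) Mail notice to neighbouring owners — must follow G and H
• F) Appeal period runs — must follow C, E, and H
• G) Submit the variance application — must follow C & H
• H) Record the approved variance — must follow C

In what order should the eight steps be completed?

C, H, G, E, F, A, D, B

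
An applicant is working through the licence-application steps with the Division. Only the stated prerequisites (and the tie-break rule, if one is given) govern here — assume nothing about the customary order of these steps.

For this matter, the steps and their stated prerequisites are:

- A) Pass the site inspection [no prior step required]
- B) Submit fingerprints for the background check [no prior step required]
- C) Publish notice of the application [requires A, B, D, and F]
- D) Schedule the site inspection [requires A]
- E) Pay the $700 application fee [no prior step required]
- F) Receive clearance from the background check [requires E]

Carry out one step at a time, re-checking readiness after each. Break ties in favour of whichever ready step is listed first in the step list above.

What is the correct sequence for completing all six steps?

A, B, D, E, F, C

A, B and E have no prerequisites; A is listed earlier, so A is first.
D now also ready, so the ready set is {B, D, E}; B is listed earlier → B.
D and E are both available; D is listed earlier → D.
That leaves E as the only ready step → E.
F needed E, now all done → F.
C needed A, B, D and F, now all done → C.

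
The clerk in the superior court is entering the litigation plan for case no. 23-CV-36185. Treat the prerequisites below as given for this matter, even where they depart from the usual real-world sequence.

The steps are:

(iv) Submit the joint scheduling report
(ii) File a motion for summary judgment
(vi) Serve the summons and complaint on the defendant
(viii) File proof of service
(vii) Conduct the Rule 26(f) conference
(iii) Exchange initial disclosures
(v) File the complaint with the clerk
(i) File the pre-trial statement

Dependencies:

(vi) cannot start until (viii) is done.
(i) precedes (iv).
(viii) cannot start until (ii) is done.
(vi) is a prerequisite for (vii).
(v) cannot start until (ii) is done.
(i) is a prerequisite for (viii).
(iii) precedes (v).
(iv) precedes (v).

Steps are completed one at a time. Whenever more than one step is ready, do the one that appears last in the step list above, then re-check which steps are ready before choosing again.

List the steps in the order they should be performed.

(i) → (iii) → (ii) → (viii) → (vi) → (vii) → (iv) → (v)

(i), (iii) and (ii) have no prerequisites; (i) is listed later, so (i) is first.
(iv) now also ready, so the ready set is {(iii), (ii), (iv)}; (iii) is listed later → (iii).
(ii) and (iv) are both available; (ii) is listed later → (ii).
(viii) now also ready, so the ready set is {(viii), (iv)}; (viii) is listed later → (viii).
(vi) now also ready, so the ready set is {(vi), (iv)}; (vi) is listed later → (vi).
(vii) now also ready, so the ready set is {(vii), (iv)}; (vii) is listed later → (vii).
Next only (iv) has its prerequisites met → (iv).
(v) needed (iii), (ii) and (iv), now all done → (v).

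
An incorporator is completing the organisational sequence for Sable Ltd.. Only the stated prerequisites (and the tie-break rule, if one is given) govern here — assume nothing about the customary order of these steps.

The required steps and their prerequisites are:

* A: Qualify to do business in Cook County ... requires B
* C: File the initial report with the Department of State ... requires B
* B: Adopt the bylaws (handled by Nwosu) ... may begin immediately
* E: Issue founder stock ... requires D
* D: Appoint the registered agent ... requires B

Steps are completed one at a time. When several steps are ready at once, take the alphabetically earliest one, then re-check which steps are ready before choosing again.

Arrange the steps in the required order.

B A C D E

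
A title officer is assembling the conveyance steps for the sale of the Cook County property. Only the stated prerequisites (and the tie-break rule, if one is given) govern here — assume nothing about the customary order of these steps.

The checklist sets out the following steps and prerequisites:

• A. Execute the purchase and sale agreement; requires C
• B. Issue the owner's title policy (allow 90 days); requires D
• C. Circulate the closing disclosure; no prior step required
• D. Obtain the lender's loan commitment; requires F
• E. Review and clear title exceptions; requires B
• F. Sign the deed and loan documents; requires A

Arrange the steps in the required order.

C has no prerequisites → C first.
A needed C, now all done → A.
Next only F has its prerequisites met → F.
D is the only step now ready → D.
Next only B has its prerequisites met → B.
E needed B, now all done → E.

C, A, F, D, B, E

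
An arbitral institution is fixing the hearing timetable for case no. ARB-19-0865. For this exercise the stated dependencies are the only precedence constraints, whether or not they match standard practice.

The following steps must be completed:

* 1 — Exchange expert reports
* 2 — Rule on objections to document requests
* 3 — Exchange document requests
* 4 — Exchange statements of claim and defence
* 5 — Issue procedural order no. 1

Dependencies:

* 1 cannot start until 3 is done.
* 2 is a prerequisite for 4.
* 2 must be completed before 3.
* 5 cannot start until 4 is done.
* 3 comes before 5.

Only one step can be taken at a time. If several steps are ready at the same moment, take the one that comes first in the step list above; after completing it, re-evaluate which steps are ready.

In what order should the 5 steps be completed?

2 → 3 → 1 → 4 → 5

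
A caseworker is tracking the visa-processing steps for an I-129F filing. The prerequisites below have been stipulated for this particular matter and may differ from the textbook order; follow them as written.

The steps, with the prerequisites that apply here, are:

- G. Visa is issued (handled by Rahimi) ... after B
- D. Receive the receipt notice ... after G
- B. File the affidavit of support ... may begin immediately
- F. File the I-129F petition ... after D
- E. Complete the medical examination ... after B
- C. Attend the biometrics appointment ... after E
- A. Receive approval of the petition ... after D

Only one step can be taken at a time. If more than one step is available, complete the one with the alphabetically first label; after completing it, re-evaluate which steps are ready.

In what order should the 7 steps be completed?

Only B has no prerequisites, so it is first.
E and G are both available; E has the earlier label → E.
C and G are both available; C has the earlier label → C.
That leaves G as the only ready step → G.
That leaves D as the only ready step → D.
A and F are both available; A has the earlier label → A.
F needed D, now all done → F.

B → E → C → G → D → A → F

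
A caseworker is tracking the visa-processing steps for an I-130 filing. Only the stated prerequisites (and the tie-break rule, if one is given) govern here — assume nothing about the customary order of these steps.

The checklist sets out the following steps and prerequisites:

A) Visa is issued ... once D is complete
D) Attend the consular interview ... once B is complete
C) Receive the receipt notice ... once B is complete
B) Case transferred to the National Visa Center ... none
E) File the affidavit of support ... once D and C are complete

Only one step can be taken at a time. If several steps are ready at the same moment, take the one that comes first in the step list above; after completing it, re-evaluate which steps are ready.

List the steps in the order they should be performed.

B D A C E

B has no prerequisites → B first.
D and C are both available; D is listed earlier → D.
Ready: A and C. A is listed earlier → A.
Next only C has its prerequisites met → C.
Next only E has its prerequisites met → E.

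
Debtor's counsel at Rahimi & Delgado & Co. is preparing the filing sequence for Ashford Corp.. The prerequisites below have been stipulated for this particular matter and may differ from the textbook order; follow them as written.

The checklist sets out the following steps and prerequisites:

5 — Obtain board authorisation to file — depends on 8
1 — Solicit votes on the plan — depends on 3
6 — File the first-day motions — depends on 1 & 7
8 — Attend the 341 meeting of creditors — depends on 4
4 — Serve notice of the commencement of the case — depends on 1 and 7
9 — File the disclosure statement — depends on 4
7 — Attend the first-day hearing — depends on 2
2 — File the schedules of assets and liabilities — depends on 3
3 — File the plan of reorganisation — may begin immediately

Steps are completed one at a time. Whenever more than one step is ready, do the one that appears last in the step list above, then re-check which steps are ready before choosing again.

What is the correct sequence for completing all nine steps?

Only 3 has no prerequisites, so it is first.
Ready: 2 and 1. 2 is listed later → 2.
Ready: 7 and 1. 7 is listed later → 7.
That leaves 1 as the only ready step → 1.
Ready: 4 and 6. 4 is listed later → 4.
Ready: 9, 8 and 6. 9 is listed later → 9.
8 and 6 are both available; 8 is listed later → 8.
5 now also ready, so the ready set is {6, 5}; 6 is listed later → 6.
That leaves 5 as the only ready step → 5.

3 2 7 1 4 9 8 6 5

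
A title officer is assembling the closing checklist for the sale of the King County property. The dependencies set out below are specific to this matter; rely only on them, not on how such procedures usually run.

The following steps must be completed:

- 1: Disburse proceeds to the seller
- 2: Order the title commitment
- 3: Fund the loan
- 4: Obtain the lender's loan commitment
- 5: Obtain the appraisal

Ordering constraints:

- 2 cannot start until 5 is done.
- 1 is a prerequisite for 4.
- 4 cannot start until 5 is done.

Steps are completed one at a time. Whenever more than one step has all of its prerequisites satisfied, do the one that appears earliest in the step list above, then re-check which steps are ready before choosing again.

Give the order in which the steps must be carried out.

1, 3, 5, 2, 4

Nothing is required for 1, 3 and 5. 1 is listed earlier → 1 first.
Ready: 3 and 5. 3 is listed earlier → 3.
5 is the only step now ready → 5.
2 and 4 are both available; 2 is listed earlier → 2.
4 is the only step now ready → 4.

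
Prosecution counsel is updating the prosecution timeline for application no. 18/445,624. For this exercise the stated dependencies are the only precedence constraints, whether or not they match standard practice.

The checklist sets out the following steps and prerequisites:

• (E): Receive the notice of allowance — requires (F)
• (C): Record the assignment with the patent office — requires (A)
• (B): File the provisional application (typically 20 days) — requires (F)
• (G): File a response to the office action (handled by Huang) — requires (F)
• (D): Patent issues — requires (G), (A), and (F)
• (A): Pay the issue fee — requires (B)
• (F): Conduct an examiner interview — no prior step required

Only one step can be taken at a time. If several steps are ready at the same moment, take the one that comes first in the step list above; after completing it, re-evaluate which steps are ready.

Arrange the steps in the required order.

(F), (E), (B), (G), (A), (C), (D)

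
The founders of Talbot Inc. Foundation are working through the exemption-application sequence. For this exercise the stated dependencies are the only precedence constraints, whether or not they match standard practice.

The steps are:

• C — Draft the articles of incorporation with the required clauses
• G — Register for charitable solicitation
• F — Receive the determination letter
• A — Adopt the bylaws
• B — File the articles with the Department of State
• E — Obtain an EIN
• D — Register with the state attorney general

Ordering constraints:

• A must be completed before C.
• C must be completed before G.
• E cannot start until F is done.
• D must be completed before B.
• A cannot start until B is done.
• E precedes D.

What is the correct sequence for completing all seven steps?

F → E → D → B → A → C → G

F is the only step with nothing outstanding, so it goes first.
E needed F, now all done → E.
D needed E, now all done → D.
Next only B has its prerequisites met → B.
A needed B, now all done → A.
That leaves C as the only ready step → C.
G needed C, now all done → G.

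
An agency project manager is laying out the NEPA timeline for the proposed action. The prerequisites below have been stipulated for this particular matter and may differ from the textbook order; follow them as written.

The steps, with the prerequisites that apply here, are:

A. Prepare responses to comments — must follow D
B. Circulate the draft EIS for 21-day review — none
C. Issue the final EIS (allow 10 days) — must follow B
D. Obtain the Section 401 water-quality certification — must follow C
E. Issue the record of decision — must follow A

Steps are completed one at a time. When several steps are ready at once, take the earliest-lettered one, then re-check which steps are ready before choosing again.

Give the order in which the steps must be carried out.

B, C, D, A, E

B has no prerequisites → B first.
C needed B, now all done → C.
D is the only step now ready → D.
A needed D, now all done → A.
E is the only step now ready → E.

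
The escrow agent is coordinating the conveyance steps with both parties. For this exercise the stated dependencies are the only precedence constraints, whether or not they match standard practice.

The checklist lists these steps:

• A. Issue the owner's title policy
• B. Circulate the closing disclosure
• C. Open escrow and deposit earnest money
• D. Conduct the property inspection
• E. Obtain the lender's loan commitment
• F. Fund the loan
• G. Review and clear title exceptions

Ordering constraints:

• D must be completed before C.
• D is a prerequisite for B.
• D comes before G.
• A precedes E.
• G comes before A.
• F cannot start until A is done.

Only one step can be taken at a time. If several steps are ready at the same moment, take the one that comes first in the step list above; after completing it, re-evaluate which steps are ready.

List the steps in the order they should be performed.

D B C G A E F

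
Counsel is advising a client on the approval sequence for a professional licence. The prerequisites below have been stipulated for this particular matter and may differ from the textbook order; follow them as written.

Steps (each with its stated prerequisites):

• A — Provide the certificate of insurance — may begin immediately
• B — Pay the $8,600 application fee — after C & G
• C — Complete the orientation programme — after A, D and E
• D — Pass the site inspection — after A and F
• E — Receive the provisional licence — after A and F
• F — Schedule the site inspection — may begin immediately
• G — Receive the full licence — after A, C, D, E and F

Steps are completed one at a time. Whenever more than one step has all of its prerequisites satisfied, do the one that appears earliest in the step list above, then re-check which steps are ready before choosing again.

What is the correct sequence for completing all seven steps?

A, F, D, E, C, G, B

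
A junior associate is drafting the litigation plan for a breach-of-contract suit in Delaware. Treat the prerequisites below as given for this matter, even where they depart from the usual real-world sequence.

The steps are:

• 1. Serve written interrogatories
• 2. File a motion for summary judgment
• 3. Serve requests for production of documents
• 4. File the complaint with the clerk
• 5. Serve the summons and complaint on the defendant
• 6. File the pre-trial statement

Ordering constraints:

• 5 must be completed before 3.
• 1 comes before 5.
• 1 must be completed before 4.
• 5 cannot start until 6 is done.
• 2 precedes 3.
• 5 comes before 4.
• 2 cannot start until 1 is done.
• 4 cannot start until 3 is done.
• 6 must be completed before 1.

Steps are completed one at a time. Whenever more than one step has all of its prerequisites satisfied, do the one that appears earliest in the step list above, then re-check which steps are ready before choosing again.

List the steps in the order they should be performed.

6, 1, 2, 5, 3, 4

Only 6 has no prerequisites, so it is first.
1 needed 6, now all done → 1.
Ready: 2 and 5. 2 is listed earlier → 2.
5 is the only step now ready → 5.
That leaves 3 as the only ready step → 3.
4 needed 1, 3 and 5, now all done → 4.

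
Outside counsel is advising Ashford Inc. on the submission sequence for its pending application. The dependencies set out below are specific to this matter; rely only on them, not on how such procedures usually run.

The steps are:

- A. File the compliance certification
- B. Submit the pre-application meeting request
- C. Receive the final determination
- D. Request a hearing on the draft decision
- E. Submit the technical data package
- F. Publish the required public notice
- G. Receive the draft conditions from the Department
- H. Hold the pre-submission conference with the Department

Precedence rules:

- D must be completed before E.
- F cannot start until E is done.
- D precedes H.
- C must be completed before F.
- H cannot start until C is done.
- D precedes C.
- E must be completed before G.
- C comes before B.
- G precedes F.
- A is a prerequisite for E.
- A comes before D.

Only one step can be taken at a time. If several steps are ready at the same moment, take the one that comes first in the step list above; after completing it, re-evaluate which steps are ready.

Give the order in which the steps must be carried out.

A D C B E G F H

Only A has no prerequisites, so it is first.
D needed A, now all done → D.
Now C and E have their prerequisites met. C is listed earlier, so C next.
Ready: B, E and H. B is listed earlier → B.
Ready: E and H. E is listed earlier → E.
Ready: G and H. G is listed earlier → G.
F and H are both available; F is listed earlier → F.
H needed C and D, now all done → H.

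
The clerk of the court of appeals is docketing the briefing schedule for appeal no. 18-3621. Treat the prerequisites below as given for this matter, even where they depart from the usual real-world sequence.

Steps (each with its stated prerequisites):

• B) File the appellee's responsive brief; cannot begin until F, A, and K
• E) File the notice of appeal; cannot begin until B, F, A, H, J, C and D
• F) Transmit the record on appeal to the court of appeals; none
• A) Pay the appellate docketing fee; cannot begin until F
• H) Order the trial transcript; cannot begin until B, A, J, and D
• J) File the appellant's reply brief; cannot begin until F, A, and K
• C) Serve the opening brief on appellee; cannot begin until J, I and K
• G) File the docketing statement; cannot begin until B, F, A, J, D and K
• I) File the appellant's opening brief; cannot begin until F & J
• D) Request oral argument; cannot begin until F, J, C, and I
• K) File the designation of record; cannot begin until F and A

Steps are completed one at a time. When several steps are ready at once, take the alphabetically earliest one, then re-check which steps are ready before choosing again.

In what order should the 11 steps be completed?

F → A → K → B → J → I → C → D → G → H → E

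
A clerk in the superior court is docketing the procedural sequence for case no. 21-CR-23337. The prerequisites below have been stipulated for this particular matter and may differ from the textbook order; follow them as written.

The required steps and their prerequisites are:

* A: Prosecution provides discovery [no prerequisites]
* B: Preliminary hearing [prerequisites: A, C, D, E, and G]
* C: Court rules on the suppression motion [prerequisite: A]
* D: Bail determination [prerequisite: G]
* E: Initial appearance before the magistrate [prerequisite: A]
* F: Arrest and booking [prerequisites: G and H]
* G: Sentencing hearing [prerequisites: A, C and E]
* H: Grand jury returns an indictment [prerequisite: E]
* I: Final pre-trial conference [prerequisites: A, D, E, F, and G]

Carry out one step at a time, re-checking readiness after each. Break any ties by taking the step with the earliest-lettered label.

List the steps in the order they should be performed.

A has no prerequisites → A first.
C and E are both available; C has the earlier label → C.
E needed A, now all done → E.
Ready: G and H. G has the earlier label → G.
D now also ready, so the ready set is {D, H}; D has the earlier label → D.
B and H are both available; B has the earlier label → B.
H needed E, now all done → H.
Next only F has its prerequisites met → F.
I needed A, D, E, F and G, now all done → I.

A, C, E, G, D, B, H, F, I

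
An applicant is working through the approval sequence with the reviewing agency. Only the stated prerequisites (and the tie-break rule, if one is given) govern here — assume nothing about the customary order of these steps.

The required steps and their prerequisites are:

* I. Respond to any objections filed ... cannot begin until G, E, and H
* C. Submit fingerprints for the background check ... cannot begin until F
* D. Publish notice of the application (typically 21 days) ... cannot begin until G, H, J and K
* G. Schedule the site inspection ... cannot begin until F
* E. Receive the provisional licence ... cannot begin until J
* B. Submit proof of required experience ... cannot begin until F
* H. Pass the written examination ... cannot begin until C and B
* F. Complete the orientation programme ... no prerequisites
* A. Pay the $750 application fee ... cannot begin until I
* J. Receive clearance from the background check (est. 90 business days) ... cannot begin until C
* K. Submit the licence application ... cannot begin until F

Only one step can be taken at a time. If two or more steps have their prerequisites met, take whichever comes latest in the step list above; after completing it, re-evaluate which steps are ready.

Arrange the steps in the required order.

F, K, B, G, C, J, H, E, D, I, A

Only F has no prerequisites, so it is first.
K, B, G and C are all available; K is listed later → K.
Now B, G and C have their prerequisites met. B is listed later, so B next.
Ready: G and C. G is listed later → G.
C is the only step now ready → C.
J and H are both available; J is listed later → J.
H and E are both available; H is listed later → H.
Now E and D have their prerequisites met. E is listed later, so E next.
I now also ready, so the ready set is {D, I}; D is listed later → D.
Next only I has its prerequisites met → I.
That leaves A as the only ready step → A.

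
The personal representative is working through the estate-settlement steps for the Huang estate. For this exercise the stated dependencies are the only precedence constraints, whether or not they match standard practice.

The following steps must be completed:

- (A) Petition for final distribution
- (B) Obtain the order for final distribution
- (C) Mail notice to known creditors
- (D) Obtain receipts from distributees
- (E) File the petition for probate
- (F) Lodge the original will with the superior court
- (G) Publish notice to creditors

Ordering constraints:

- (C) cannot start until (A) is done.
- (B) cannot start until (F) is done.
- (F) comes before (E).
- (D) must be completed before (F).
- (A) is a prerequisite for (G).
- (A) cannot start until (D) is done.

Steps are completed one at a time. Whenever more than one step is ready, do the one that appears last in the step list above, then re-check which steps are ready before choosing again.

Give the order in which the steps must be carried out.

(D) has no prerequisites → (D) first.
Now (F) and (A) have their prerequisites met. (F) is listed later, so (F) next.
Now (E), (B) and (A) have their prerequisites met. (E) is listed later, so (E) next.
(B) and (A) are both available; (B) is listed later → (B).
(A) is the only step now ready → (A).
Now (G) and (C) have their prerequisites met. (G) is listed later, so (G) next.
Next only (C) has its prerequisites met → (C).

(D), (F), (E), (B), (A), (G), (C)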